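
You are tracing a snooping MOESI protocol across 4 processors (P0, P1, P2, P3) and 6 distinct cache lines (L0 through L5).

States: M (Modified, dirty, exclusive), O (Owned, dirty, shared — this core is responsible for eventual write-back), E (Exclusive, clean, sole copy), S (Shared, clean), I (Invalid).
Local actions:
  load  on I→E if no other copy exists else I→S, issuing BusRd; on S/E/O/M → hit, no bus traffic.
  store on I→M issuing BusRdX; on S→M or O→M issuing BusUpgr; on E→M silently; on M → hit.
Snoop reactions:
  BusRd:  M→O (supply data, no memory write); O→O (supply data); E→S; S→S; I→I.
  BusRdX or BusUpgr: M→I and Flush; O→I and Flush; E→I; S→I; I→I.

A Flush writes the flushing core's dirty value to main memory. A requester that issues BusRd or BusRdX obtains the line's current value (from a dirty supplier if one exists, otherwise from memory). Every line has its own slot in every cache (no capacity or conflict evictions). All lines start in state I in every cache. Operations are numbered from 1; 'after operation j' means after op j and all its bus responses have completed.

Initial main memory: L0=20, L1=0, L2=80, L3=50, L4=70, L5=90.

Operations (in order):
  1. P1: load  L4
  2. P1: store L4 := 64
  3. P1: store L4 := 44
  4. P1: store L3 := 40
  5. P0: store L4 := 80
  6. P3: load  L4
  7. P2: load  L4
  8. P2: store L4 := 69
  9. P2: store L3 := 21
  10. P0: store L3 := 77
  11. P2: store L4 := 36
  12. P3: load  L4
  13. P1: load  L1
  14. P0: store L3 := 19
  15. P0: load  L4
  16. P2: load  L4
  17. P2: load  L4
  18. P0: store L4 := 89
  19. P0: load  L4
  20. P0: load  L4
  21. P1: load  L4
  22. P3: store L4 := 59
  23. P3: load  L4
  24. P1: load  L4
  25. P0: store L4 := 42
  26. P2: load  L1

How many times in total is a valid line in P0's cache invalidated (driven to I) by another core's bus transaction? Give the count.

invalidations = 2

  op1 P1: load  L4 → I/E/I/I on L4; bus BusRd; mem=70
  op2 P1: store L4 := 64 → I/M/I/I on L4; bus (none); mem=70
  op3 P1: store L4 := 44 → I/M/I/I on L4; bus (none); mem=70
  op4 P1: store L3 := 40 → I/M/I/I on L3; bus BusRdX; mem=50
  op5 P0: store L4 := 80 → M/I/I/I on L4; bus BusRdX Flush; mem=44
  op6 P3: load  L4 → O/I/I/S on L4; bus BusRd; mem=44
  op7 P2: load  L4 → O/I/S/S on L4; bus BusRd; mem=44
  op8 P2: store L4 := 69 → I/I/M/I on L4; bus BusUpgr Flush; mem=80
  op9 P2: store L3 := 21 → I/I/M/I on L3; bus BusRdX Flush; mem=40
  op10 P0: store L3 := 77 → M/I/I/I on L3; bus BusRdX Flush; mem=21
  op11 P2: store L4 := 36 → I/I/M/I on L4; bus (none); mem=80
  op12 P3: load  L4 → I/I/O/S on L4; bus BusRd; mem=80
  op13 P1: load  L1 → I/E/I/I on L1; bus BusRd; mem=0
  op14 P0: store L3 := 19 → M/I/I/I on L3; bus (none); mem=21
  op15 P0: load  L4 → S/I/O/S on L4; bus BusRd; mem=80
  op16 P2: load  L4 → S/I/O/S on L4; bus (none); mem=80
  op17 P2: load  L4 → S/I/O/S on L4; bus (none); mem=80
  op18 P0: store L4 := 89 → M/I/I/I on L4; bus BusUpgr Flush; mem=36
  op19 P0: load  L4 → M/I/I/I on L4; bus (none); mem=36
  op20 P0: load  L4 → M/I/I/I on L4; bus (none); mem=36
  op21 P1: load  L4 → O/S/I/I on L4; bus BusRd; mem=36
  op22 P3: store L4 := 59 → I/I/I/M on L4; bus BusRdX Flush; mem=89
  op23 P3: load  L4 → I/I/I/M on L4; bus (none); mem=89
  op24 P1: load  L4 → I/S/I/O on L4; bus BusRd; mem=89
  op25 P0: store L4 := 42 → M/I/I/I on L4; bus BusRdX Flush; mem=59
  op26 P2: load  L1 → I/S/S/I on L1; bus BusRd; mem=0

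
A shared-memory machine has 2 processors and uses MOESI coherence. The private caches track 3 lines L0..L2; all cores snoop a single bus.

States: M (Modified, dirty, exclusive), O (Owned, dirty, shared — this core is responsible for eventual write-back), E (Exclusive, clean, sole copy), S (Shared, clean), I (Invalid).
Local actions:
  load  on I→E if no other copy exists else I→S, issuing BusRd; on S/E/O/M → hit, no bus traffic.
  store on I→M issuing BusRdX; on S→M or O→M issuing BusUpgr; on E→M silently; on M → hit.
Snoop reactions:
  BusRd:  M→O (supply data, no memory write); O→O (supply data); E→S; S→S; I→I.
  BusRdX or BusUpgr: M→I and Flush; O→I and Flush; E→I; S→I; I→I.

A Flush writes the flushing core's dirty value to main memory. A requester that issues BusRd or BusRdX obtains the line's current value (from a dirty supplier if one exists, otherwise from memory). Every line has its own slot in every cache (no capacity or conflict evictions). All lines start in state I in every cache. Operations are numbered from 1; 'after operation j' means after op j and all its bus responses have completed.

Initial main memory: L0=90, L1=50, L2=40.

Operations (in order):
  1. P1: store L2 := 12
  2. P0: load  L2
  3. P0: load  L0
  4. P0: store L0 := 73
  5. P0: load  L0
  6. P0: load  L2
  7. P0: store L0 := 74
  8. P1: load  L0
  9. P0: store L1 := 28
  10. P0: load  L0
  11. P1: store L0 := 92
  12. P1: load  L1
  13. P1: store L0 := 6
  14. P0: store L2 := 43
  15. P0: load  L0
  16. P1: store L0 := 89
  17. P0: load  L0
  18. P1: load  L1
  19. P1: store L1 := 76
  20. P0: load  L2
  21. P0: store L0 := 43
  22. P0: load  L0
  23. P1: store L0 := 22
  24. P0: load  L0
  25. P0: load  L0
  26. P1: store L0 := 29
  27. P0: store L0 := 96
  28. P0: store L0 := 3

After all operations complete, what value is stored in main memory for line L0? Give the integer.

memory[L0] = 29

1. P1: store L2 := 12  bus=[BusRdX]  L2: P0=I P1=M  mem[L2]=40
2. P0: load  L2  bus=[BusRd]  L2: P0=S P1=O  mem[L2]=40
3. P0: load  L0  bus=[BusRd]  L0: P0=E P1=I  mem[L0]=90
4. P0: store L0 := 73  bus=[-]  L0: P0=M P1=I  mem[L0]=90
5. P0: load  L0  bus=[-]  L0: P0=M P1=I  mem[L0]=90
6. P0: load  L2  bus=[-]  L2: P0=S P1=O  mem[L2]=40
7. P0: store L0 := 74  bus=[-]  L0: P0=M P1=I  mem[L0]=90
8. P1: load  L0  bus=[BusRd]  L0: P0=O P1=S  mem[L0]=90
9. P0: store L1 := 28  bus=[BusRdX]  L1: P0=M P1=I  mem[L1]=50
10. P0: load  L0  bus=[-]  L0: P0=O P1=S  mem[L0]=90
11. P1: store L0 := 92  bus=[BusUpgr,Flush]  L0: P0=I P1=M  mem[L0]=74
12. P1: load  L1  bus=[BusRd]  L1: P0=O P1=S  mem[L1]=50
13. P1: store L0 := 6  bus=[-]  L0: P0=I P1=M  mem[L0]=74
14. P0: store L2 := 43  bus=[BusUpgr,Flush]  L2: P0=M P1=I  mem[L2]=12
15. P0: load  L0  bus=[BusRd]  L0: P0=S P1=O  mem[L0]=74
16. P1: store L0 := 89  bus=[BusUpgr]  L0: P0=I P1=M  mem[L0]=74
17. P0: load  L0  bus=[BusRd]  L0: P0=S P1=O  mem[L0]=74
18. P1: load  L1  bus=[-]  L1: P0=O P1=S  mem[L1]=50
19. P1: store L1 := 76  bus=[BusUpgr,Flush]  L1: P0=I P1=M  mem[L1]=28
20. P0: load  L2  bus=[-]  L2: P0=M P1=I  mem[L2]=12
21. P0: store L0 := 43  bus=[BusUpgr,Flush]  L0: P0=M P1=I  mem[L0]=89
22. P0: load  L0  bus=[-]  L0: P0=M P1=I  mem[L0]=89
23. P1: store L0 := 22  bus=[BusRdX,Flush]  L0: P0=I P1=M  mem[L0]=43
24. P0: load  L0  bus=[BusRd]  L0: P0=S P1=O  mem[L0]=43
25. P0: load  L0  bus=[-]  L0: P0=S P1=O  mem[L0]=43
26. P1: store L0 := 29  bus=[BusUpgr]  L0: P0=I P1=M  mem[L0]=43
27. P0: store L0 := 96  bus=[BusRdX,Flush]  L0: P0=M P1=I  mem[L0]=29
28. P0: store L0 := 3  bus=[-]  L0: P0=M P1=I  mem[L0]=29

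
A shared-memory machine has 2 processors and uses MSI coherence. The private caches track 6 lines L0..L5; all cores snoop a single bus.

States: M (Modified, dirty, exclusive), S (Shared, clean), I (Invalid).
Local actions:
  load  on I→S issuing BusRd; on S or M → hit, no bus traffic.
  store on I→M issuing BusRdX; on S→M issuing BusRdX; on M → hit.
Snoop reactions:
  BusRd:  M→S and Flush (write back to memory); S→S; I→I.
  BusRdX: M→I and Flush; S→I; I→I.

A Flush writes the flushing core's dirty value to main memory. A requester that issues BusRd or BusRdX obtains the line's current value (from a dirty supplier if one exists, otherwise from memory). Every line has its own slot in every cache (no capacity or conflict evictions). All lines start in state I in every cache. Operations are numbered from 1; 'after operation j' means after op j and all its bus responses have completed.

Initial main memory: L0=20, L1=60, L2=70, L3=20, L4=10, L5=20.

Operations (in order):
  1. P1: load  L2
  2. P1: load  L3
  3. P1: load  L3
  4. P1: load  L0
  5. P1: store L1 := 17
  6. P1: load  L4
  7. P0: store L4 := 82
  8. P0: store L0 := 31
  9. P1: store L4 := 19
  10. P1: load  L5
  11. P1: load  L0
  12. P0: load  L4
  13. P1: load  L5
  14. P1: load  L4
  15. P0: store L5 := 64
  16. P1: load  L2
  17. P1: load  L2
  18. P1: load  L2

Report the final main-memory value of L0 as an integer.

1. P1: load  L2  bus=[BusRd]  L2: P0=I P1=S  mem[L2]=70
2. P1: load  L3  bus=[BusRd]  L3: P0=I P1=S  mem[L3]=20
3. P1: load  L3  bus=[-]  L3: P0=I P1=S  mem[L3]=20
4. P1: load  L0  bus=[BusRd]  L0: P0=I P1=S  mem[L0]=20
5. P1: store L1 := 17  bus=[BusRdX]  L1: P0=I P1=M  mem[L1]=60
6. P1: load  L4  bus=[BusRd]  L4: P0=I P1=S  mem[L4]=10
7. P0: store L4 := 82  bus=[BusRdX]  L4: P0=M P1=I  mem[L4]=10
8. P0: store L0 := 31  bus=[BusRdX]  L0: P0=M P1=I  mem[L0]=20
9. P1: store L4 := 19  bus=[BusRdX,Flush]  L4: P0=I P1=M  mem[L4]=82
10. P1: load  L5  bus=[BusRd]  L5: P0=I P1=S  mem[L5]=20
11. P1: load  L0  bus=[BusRd,Flush]  L0: P0=S P1=S  mem[L0]=31
12. P0: load  L4  bus=[BusRd,Flush]  L4: P0=S P1=S  mem[L4]=19
13. P1: load  L5  bus=[-]  L5: P0=I P1=S  mem[L5]=20
14. P1: load  L4  bus=[-]  L4: P0=S P1=S  mem[L4]=19
15. P0: store L5 := 64  bus=[BusRdX]  L5: P0=M P1=I  mem[L5]=20
16. P1: load  L2  bus=[-]  L2: P0=I P1=S  mem[L2]=70
17. P1: load  L2  bus=[-]  L2: P0=I P1=S  mem[L2]=70
18. P1: load  L2  bus=[-]  L2: P0=I P1=S  mem[L2]=70

memory[L0] = 31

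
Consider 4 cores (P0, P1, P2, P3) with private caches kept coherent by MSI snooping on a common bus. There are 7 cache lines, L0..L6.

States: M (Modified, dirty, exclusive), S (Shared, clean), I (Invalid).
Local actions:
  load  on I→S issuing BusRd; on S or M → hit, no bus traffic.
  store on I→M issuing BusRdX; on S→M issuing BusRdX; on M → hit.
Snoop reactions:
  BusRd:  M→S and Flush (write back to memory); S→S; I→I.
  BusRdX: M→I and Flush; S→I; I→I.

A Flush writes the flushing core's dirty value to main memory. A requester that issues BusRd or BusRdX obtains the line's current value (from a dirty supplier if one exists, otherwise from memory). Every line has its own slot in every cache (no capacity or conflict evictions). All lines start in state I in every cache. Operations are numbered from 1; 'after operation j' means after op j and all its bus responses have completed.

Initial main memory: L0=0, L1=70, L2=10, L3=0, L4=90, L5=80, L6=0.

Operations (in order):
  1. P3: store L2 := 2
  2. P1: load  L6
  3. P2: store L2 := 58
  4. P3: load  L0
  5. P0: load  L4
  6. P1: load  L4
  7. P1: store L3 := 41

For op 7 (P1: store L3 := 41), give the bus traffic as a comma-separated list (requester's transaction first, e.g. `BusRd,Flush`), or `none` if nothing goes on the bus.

bus = BusRdX

1. P3: store L2 := 2  bus=[BusRdX]  L2: P0=I P1=I P2=I P3=M  mem[L2]=10
2. P1: load  L6  bus=[BusRd]  L6: P0=I P1=S P2=I P3=I  mem[L6]=0
3. P2: store L2 := 58  bus=[BusRdX,Flush]  L2: P0=I P1=I P2=M P3=I  mem[L2]=2
4. P3: load  L0  bus=[BusRd]  L0: P0=I P1=I P2=I P3=S  mem[L0]=0
5. P0: load  L4  bus=[BusRd]  L4: P0=S P1=I P2=I P3=I  mem[L4]=90
6. P1: load  L4  bus=[BusRd]  L4: P0=S P1=S P2=I P3=I  mem[L4]=90
7. P1: store L3 := 41  bus=[BusRdX]  L3: P0=I P1=M P2=I P3=I  mem[L3]=0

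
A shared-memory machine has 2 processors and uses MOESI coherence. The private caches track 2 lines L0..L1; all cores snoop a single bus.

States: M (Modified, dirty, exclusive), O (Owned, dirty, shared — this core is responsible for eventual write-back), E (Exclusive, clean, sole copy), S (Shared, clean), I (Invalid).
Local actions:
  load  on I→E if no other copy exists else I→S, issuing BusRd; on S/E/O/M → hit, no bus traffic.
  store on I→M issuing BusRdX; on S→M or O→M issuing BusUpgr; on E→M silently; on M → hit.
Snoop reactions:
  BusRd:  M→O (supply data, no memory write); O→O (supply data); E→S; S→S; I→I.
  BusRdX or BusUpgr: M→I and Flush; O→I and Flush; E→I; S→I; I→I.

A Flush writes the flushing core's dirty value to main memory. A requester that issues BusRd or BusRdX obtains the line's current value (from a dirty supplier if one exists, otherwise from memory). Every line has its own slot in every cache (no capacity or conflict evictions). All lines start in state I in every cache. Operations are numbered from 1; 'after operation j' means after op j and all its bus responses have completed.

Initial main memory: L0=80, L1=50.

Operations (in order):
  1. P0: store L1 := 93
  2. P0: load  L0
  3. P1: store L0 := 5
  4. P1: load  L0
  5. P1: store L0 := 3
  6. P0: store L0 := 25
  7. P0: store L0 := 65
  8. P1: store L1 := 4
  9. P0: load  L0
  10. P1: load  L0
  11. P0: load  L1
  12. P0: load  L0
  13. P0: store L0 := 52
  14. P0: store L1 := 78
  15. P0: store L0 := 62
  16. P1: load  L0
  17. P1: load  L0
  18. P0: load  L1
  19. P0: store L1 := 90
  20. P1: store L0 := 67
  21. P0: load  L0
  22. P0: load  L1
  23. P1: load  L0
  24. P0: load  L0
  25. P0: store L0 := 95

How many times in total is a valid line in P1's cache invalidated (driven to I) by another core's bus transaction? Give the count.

step 1: P0: store L1 := 93  ⟶  MI  (L1)  txn=BusRdX  M[L1]=50
step 2: P0: load  L0  ⟶  EI  (L0)  txn=BusRd  M[L0]=80
step 3: P1: store L0 := 5  ⟶  IM  (L0)  txn=BusRdX  M[L0]=80
step 4: P1: load  L0  ⟶  IM  (L0)  txn=∅  M[L0]=80
step 5: P1: store L0 := 3  ⟶  IM  (L0)  txn=∅  M[L0]=80
step 6: P0: store L0 := 25  ⟶  MI  (L0)  txn=BusRdX+Flush  M[L0]=3
step 7: P0: store L0 := 65  ⟶  MI  (L0)  txn=∅  M[L0]=3
step 8: P1: store L1 := 4  ⟶  IM  (L1)  txn=BusRdX+Flush  M[L1]=93
step 9: P0: load  L0  ⟶  MI  (L0)  txn=∅  M[L0]=3
step 10: P1: load  L0  ⟶  OS  (L0)  txn=BusRd  M[L0]=3
step 11: P0: load  L1  ⟶  SO  (L1)  txn=BusRd  M[L1]=93
step 12: P0: load  L0  ⟶  OS  (L0)  txn=∅  M[L0]=3
step 13: P0: store L0 := 52  ⟶  MI  (L0)  txn=BusUpgr  M[L0]=3
step 14: P0: store L1 := 78  ⟶  MI  (L1)  txn=BusUpgr+Flush  M[L1]=4
step 15: P0: store L0 := 62  ⟶  MI  (L0)  txn=∅  M[L0]=3
step 16: P1: load  L0  ⟶  OS  (L0)  txn=BusRd  M[L0]=3
step 17: P1: load  L0  ⟶  OS  (L0)  txn=∅  M[L0]=3
step 18: P0: load  L1  ⟶  MI  (L1)  txn=∅  M[L1]=4
step 19: P0: store L1 := 90  ⟶  MI  (L1)  txn=∅  M[L1]=4
step 20: P1: store L0 := 67  ⟶  IM  (L0)  txn=BusUpgr+Flush  M[L0]=62
step 21: P0: load  L0  ⟶  SO  (L0)  txn=BusRd  M[L0]=62
step 22: P0: load  L1  ⟶  MI  (L1)  txn=∅  M[L1]=4
step 23: P1: load  L0  ⟶  SO  (L0)  txn=∅  M[L0]=62
step 24: P0: load  L0  ⟶  SO  (L0)  txn=∅  M[L0]=62
step 25: P0: store L0 := 95  ⟶  MI  (L0)  txn=BusUpgr+Flush  M[L0]=67

invalidations = 4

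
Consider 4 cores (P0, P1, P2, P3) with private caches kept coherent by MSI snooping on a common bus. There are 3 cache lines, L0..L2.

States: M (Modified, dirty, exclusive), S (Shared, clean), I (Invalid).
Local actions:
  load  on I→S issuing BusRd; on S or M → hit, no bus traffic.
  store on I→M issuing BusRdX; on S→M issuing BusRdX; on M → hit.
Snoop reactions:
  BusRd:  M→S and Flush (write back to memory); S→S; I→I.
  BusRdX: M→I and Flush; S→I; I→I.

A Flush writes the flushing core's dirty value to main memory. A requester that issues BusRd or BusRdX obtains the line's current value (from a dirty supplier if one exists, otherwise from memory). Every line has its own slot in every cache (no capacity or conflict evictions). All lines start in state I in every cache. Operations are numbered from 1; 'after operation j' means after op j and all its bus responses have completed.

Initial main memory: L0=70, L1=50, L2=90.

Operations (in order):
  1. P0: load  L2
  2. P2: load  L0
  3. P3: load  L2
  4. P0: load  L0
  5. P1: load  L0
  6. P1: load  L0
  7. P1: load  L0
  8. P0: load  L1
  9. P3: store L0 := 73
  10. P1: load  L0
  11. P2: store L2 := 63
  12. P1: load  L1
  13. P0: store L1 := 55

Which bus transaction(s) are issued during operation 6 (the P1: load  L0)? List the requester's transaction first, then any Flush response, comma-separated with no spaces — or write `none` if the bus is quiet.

bus = none

1. P0: load  L2  bus=[BusRd]  L2: P0=S P1=I P2=I P3=I  mem[L2]=90
2. P2: load  L0  bus=[BusRd]  L0: P0=I P1=I P2=S P3=I  mem[L0]=70
3. P3: load  L2  bus=[BusRd]  L2: P0=S P1=I P2=I P3=S  mem[L2]=90
4. P0: load  L0  bus=[BusRd]  L0: P0=S P1=I P2=S P3=I  mem[L0]=70
5. P1: load  L0  bus=[BusRd]  L0: P0=S P1=S P2=S P3=I  mem[L0]=70
6. P1: load  L0  bus=[-]  L0: P0=S P1=S P2=S P3=I  mem[L0]=70
7. P1: load  L0  bus=[-]  L0: P0=S P1=S P2=S P3=I  mem[L0]=70
8. P0: load  L1  bus=[BusRd]  L1: P0=S P1=I P2=I P3=I  mem[L1]=50
9. P3: store L0 := 73  bus=[BusRdX]  L0: P0=I P1=I P2=I P3=M  mem[L0]=70
10. P1: load  L0  bus=[BusRd,Flush]  L0: P0=I P1=S P2=I P3=S  mem[L0]=73
11. P2: store L2 := 63  bus=[BusRdX]  L2: P0=I P1=I P2=M P3=I  mem[L2]=90
12. P1: load  L1  bus=[BusRd]  L1: P0=S P1=S P2=I P3=I  mem[L1]=50
13. P0: store L1 := 55  bus=[BusRdX]  L1: P0=M P1=I P2=I P3=I  mem[L1]=50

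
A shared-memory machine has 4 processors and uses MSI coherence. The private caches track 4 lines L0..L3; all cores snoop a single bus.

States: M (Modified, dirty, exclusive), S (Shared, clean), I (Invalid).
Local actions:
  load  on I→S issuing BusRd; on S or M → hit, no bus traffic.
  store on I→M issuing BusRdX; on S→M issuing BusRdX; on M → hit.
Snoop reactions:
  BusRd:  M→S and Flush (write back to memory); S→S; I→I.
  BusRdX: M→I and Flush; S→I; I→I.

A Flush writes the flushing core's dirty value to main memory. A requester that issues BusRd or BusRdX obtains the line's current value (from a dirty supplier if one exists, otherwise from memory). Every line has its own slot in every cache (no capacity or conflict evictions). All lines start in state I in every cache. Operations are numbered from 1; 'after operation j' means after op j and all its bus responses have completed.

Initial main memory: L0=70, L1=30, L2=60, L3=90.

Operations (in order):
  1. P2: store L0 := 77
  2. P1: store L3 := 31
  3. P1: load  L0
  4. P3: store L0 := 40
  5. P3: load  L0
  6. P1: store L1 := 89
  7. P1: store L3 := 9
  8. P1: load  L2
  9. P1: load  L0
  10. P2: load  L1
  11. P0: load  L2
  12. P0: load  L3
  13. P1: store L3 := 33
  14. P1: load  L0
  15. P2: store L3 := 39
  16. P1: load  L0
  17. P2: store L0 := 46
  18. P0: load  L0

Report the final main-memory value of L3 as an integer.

memory[L3] = 33

[1] P2: store L0 := 77 | P0:I, P1:I, P2:M(77), P3:I | bus: BusRdX
[2] P1: store L3 := 31 | P0:I, P1:M(31), P2:I, P3:I | bus: BusRdX
[3] P1: load  L0 | P0:I, P1:S(77), P2:S(77), P3:I | bus: BusRd,Flush
[4] P3: store L0 := 40 | P0:I, P1:I, P2:I, P3:M(40) | bus: BusRdX
[5] P3: load  L0 | P0:I, P1:I, P2:I, P3:M(40) | bus: none
[6] P1: store L1 := 89 | P0:I, P1:M(89), P2:I, P3:I | bus: BusRdX
[7] P1: store L3 := 9 | P0:I, P1:M(9), P2:I, P3:I | bus: none
[8] P1: load  L2 | P0:I, P1:S(60), P2:I, P3:I | bus: BusRd
[9] P1: load  L0 | P0:I, P1:S(40), P2:I, P3:S(40) | bus: BusRd,Flush
[10] P2: load  L1 | P0:I, P1:S(89), P2:S(89), P3:I | bus: BusRd,Flush
[11] P0: load  L2 | P0:S(60), P1:S(60), P2:I, P3:I | bus: BusRd
[12] P0: load  L3 | P0:S(9), P1:S(9), P2:I, P3:I | bus: BusRd,Flush
[13] P1: store L3 := 33 | P0:I, P1:M(33), P2:I, P3:I | bus: BusRdX
[14] P1: load  L0 | P0:I, P1:S(40), P2:I, P3:S(40) | bus: none
[15] P2: store L3 := 39 | P0:I, P1:I, P2:M(39), P3:I | bus: BusRdX,Flush
[16] P1: load  L0 | P0:I, P1:S(40), P2:I, P3:S(40) | bus: none
[17] P2: store L0 := 46 | P0:I, P1:I, P2:M(46), P3:I | bus: BusRdX
[18] P0: load  L0 | P0:S(46), P1:I, P2:S(46), P3:I | bus: BusRd,Flush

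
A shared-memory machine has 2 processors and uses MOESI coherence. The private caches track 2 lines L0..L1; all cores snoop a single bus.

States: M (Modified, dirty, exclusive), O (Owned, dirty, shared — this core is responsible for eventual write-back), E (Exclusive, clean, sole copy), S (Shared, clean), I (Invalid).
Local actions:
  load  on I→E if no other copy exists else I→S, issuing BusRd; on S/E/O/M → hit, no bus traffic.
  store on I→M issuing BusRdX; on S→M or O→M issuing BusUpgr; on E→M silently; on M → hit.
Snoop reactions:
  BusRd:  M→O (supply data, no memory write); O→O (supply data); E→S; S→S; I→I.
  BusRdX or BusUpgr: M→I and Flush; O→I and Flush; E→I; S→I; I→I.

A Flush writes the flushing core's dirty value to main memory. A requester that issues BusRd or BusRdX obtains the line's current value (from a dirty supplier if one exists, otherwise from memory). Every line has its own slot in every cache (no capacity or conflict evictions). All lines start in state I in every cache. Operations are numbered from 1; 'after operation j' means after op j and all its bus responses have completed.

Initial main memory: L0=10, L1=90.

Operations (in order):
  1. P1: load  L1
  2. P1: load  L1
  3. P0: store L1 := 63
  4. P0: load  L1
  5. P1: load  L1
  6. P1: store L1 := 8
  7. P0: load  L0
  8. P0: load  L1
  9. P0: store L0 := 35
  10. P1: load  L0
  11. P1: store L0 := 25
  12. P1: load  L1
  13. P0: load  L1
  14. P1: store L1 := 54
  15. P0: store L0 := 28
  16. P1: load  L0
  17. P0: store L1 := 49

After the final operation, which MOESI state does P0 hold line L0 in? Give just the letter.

state = O

  op1 P1: load  L1 → I/E on L1; bus BusRd; mem=90
  op2 P1: load  L1 → I/E on L1; bus (none); mem=90
  op3 P0: store L1 := 63 → M/I on L1; bus BusRdX; mem=90
  op4 P0: load  L1 → M/I on L1; bus (none); mem=90
  op5 P1: load  L1 → O/S on L1; bus BusRd; mem=90
  op6 P1: store L1 := 8 → I/M on L1; bus BusUpgr Flush; mem=63
  op7 P0: load  L0 → E/I on L0; bus BusRd; mem=10
  op8 P0: load  L1 → S/O on L1; bus BusRd; mem=63
  op9 P0: store L0 := 35 → M/I on L0; bus (none); mem=10
  op10 P1: load  L0 → O/S on L0; bus BusRd; mem=10
  op11 P1: store L0 := 25 → I/M on L0; bus BusUpgr Flush; mem=35
  op12 P1: load  L1 → S/O on L1; bus (none); mem=63
  op13 P0: load  L1 → S/O on L1; bus (none); mem=63
  op14 P1: store L1 := 54 → I/M on L1; bus BusUpgr; mem=63
  op15 P0: store L0 := 28 → M/I on L0; bus BusRdX Flush; mem=25
  op16 P1: load  L0 → O/S on L0; bus BusRd; mem=25
  op17 P0: store L1 := 49 → M/I on L1; bus BusRdX Flush; mem=54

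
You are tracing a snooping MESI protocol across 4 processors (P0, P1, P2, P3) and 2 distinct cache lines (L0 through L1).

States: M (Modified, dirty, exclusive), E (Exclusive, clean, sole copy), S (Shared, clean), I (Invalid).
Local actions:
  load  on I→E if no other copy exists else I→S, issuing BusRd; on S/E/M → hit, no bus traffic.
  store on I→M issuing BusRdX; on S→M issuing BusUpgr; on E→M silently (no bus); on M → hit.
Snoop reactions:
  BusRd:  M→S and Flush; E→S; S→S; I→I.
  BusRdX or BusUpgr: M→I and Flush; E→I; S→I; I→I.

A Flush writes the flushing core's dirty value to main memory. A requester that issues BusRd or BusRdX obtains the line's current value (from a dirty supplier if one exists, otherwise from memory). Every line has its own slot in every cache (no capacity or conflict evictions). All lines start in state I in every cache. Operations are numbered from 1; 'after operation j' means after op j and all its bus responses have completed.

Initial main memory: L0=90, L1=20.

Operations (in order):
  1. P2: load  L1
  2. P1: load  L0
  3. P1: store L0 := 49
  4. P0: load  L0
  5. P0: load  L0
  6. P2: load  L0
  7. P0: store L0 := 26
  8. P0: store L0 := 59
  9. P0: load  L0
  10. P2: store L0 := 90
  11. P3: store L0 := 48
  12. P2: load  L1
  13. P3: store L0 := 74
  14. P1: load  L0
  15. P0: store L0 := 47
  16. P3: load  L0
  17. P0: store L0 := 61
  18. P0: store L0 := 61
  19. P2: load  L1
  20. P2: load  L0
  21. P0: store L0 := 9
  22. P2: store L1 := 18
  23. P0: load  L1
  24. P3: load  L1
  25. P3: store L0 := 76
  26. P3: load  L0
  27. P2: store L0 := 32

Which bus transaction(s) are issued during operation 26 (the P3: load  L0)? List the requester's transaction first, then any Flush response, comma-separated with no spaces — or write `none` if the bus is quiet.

1. P2: load  L1  bus=[BusRd]  L1: P0=I P1=I P2=E P3=I  mem[L1]=20
2. P1: load  L0  bus=[BusRd]  L0: P0=I P1=E P2=I P3=I  mem[L0]=90
3. P1: store L0 := 49  bus=[-]  L0: P0=I P1=M P2=I P3=I  mem[L0]=90
4. P0: load  L0  bus=[BusRd,Flush]  L0: P0=S P1=S P2=I P3=I  mem[L0]=49
5. P0: load  L0  bus=[-]  L0: P0=S P1=S P2=I P3=I  mem[L0]=49
6. P2: load  L0  bus=[BusRd]  L0: P0=S P1=S P2=S P3=I  mem[L0]=49
7. P0: store L0 := 26  bus=[BusUpgr]  L0: P0=M P1=I P2=I P3=I  mem[L0]=49
8. P0: store L0 := 59  bus=[-]  L0: P0=M P1=I P2=I P3=I  mem[L0]=49
9. P0: load  L0  bus=[-]  L0: P0=M P1=I P2=I P3=I  mem[L0]=49
10. P2: store L0 := 90  bus=[BusRdX,Flush]  L0: P0=I P1=I P2=M P3=I  mem[L0]=59
11. P3: store L0 := 48  bus=[BusRdX,Flush]  L0: P0=I P1=I P2=I P3=M  mem[L0]=90
12. P2: load  L1  bus=[-]  L1: P0=I P1=I P2=E P3=I  mem[L1]=20
13. P3: store L0 := 74  bus=[-]  L0: P0=I P1=I P2=I P3=M  mem[L0]=90
14. P1: load  L0  bus=[BusRd,Flush]  L0: P0=I P1=S P2=I P3=S  mem[L0]=74
15. P0: store L0 := 47  bus=[BusRdX]  L0: P0=M P1=I P2=I P3=I  mem[L0]=74
16. P3: load  L0  bus=[BusRd,Flush]  L0: P0=S P1=I P2=I P3=S  mem[L0]=47
17. P0: store L0 := 61  bus=[BusUpgr]  L0: P0=M P1=I P2=I P3=I  mem[L0]=47
18. P0: store L0 := 61  bus=[-]  L0: P0=M P1=I P2=I P3=I  mem[L0]=47
19. P2: load  L1  bus=[-]  L1: P0=I P1=I P2=E P3=I  mem[L1]=20
20. P2: load  L0  bus=[BusRd,Flush]  L0: P0=S P1=I P2=S P3=I  mem[L0]=61
21. P0: store L0 := 9  bus=[BusUpgr]  L0: P0=M P1=I P2=I P3=I  mem[L0]=61
22. P2: store L1 := 18  bus=[-]  L1: P0=I P1=I P2=M P3=I  mem[L1]=20
23. P0: load  L1  bus=[BusRd,Flush]  L1: P0=S P1=I P2=S P3=I  mem[L1]=18
24. P3: load  L1  bus=[BusRd]  L1: P0=S P1=I P2=S P3=S  mem[L1]=18
25. P3: store L0 := 76  bus=[BusRdX,Flush]  L0: P0=I P1=I P2=I P3=M  mem[L0]=9
26. P3: load  L0  bus=[-]  L0: P0=I P1=I P2=I P3=M  mem[L0]=9
27. P2: store L0 := 32  bus=[BusRdX,Flush]  L0: P0=I P1=I P2=M P3=I  mem[L0]=76

bus = none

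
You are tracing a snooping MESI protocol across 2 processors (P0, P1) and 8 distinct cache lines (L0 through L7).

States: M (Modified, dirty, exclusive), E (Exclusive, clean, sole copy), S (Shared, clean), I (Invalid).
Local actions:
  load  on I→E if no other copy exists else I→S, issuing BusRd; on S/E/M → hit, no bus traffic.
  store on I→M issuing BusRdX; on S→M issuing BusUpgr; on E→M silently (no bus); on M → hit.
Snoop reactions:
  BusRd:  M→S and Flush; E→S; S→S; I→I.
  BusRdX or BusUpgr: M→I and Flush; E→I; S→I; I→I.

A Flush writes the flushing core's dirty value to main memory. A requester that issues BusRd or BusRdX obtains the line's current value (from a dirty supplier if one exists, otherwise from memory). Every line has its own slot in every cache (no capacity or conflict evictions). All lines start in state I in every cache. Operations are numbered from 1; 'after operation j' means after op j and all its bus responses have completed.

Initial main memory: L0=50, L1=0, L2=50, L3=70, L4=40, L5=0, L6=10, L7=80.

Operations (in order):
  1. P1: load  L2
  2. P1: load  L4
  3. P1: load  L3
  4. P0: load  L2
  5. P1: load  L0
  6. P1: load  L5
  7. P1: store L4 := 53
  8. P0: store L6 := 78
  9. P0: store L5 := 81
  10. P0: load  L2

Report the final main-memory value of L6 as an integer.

step 1: P1: load  L2  ⟶  IE  (L2)  txn=BusRd  M[L2]=50
step 2: P1: load  L4  ⟶  IE  (L4)  txn=BusRd  M[L4]=40
step 3: P1: load  L3  ⟶  IE  (L3)  txn=BusRd  M[L3]=70
step 4: P0: load  L2  ⟶  SS  (L2)  txn=BusRd  M[L2]=50
step 5: P1: load  L0  ⟶  IE  (L0)  txn=BusRd  M[L0]=50
step 6: P1: load  L5  ⟶  IE  (L5)  txn=BusRd  M[L5]=0
step 7: P1: store L4 := 53  ⟶  IM  (L4)  txn=∅  M[L4]=40
step 8: P0: store L6 := 78  ⟶  MI  (L6)  txn=BusRdX  M[L6]=10
step 9: P0: store L5 := 81  ⟶  MI  (L5)  txn=BusRdX  M[L5]=0
step 10: P0: load  L2  ⟶  SS  (L2)  txn=∅  M[L2]=50

memory[L6] = 10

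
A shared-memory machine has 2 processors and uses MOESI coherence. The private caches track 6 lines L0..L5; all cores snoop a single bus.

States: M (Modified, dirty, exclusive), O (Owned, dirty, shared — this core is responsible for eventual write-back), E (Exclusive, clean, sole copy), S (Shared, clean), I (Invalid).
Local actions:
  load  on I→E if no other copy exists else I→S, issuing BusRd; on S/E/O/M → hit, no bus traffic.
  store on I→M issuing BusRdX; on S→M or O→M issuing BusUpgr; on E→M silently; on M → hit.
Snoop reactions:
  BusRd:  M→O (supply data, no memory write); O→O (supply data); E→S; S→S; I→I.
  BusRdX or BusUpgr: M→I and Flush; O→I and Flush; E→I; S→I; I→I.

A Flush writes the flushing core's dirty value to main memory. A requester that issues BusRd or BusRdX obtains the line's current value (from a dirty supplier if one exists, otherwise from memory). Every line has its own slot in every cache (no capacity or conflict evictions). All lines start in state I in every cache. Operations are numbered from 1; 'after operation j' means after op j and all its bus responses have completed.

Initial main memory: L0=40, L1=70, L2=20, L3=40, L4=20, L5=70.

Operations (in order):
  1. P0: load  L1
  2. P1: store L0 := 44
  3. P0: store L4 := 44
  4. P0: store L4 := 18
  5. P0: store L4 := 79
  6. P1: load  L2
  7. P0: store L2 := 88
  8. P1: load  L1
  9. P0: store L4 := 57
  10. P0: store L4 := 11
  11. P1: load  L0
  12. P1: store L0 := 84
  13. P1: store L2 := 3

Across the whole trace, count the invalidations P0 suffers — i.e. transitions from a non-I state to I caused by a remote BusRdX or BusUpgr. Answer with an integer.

[1] P0: load  L1 | P0:E(70), P1:I | bus: BusRd
[2] P1: store L0 := 44 | P0:I, P1:M(44) | bus: BusRdX
[3] P0: store L4 := 44 | P0:M(44), P1:I | bus: BusRdX
[4] P0: store L4 := 18 | P0:M(18), P1:I | bus: none
[5] P0: store L4 := 79 | P0:M(79), P1:I | bus: none
[6] P1: load  L2 | P0:I, P1:E(20) | bus: BusRd
[7] P0: store L2 := 88 | P0:M(88), P1:I | bus: BusRdX
[8] P1: load  L1 | P0:S(70), P1:S(70) | bus: BusRd
[9] P0: store L4 := 57 | P0:M(57), P1:I | bus: none
[10] P0: store L4 := 11 | P0:M(11), P1:I | bus: none
[11] P1: load  L0 | P0:I, P1:M(44) | bus: none
[12] P1: store L0 := 84 | P0:I, P1:M(84) | bus: none
[13] P1: store L2 := 3 | P0:I, P1:M(3) | bus: BusRdX,Flush

invalidations = 1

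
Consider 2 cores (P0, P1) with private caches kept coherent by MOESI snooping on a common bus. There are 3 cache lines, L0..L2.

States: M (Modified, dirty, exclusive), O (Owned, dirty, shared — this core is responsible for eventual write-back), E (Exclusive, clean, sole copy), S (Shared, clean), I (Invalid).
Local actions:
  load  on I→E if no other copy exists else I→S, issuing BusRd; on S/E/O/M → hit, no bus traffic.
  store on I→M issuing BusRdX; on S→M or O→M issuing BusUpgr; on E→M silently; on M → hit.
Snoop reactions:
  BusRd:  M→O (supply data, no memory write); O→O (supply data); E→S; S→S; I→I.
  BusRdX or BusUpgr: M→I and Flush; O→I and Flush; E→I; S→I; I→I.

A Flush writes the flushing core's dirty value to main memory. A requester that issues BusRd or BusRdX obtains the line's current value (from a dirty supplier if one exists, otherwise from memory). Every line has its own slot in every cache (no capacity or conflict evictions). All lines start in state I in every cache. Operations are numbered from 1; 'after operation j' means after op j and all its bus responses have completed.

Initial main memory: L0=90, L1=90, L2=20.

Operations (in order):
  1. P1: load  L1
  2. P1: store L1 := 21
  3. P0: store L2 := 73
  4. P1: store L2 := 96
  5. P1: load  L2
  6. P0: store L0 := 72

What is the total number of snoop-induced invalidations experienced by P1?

[1] P1: load  L1 | P0:I, P1:E(90) | bus: BusRd
[2] P1: store L1 := 21 | P0:I, P1:M(21) | bus: none
[3] P0: store L2 := 73 | P0:M(73), P1:I | bus: BusRdX
[4] P1: store L2 := 96 | P0:I, P1:M(96) | bus: BusRdX,Flush
[5] P1: load  L2 | P0:I, P1:M(96) | bus: none
[6] P0: store L0 := 72 | P0:M(72), P1:I | bus: BusRdX

invalidations = 0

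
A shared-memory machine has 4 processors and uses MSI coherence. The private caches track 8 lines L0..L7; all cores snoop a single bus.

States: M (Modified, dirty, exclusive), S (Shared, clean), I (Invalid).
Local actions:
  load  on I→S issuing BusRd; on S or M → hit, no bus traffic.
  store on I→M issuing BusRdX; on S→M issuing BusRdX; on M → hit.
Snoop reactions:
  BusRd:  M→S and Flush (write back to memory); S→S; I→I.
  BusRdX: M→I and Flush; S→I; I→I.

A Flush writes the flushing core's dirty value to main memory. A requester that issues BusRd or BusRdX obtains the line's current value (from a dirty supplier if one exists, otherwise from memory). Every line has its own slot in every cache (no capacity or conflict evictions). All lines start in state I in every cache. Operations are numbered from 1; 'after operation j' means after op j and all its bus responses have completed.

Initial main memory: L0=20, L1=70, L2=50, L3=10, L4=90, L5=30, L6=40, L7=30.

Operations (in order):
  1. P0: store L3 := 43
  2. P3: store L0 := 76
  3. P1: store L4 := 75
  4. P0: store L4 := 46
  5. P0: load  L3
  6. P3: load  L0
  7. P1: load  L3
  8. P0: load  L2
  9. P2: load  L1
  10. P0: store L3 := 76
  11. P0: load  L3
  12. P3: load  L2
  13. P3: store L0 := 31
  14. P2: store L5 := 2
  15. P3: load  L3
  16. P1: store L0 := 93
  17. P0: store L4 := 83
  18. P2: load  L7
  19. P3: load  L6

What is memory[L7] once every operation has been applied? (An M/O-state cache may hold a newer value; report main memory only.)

memory[L7] = 30

  op1 P0: store L3 := 43 → M/I/I/I on L3; bus BusRdX; mem=10
  op2 P3: store L0 := 76 → I/I/I/M on L0; bus BusRdX; mem=20
  op3 P1: store L4 := 75 → I/M/I/I on L4; bus BusRdX; mem=90
  op4 P0: store L4 := 46 → M/I/I/I on L4; bus BusRdX Flush; mem=75
  op5 P0: load  L3 → M/I/I/I on L3; bus (none); mem=10
  op6 P3: load  L0 → I/I/I/M on L0; bus (none); mem=20
  op7 P1: load  L3 → S/S/I/I on L3; bus BusRd Flush; mem=43
  op8 P0: load  L2 → S/I/I/I on L2; bus BusRd; mem=50
  op9 P2: load  L1 → I/I/S/I on L1; bus BusRd; mem=70
  op10 P0: store L3 := 76 → M/I/I/I on L3; bus BusRdX; mem=43
  op11 P0: load  L3 → M/I/I/I on L3; bus (none); mem=43
  op12 P3: load  L2 → S/I/I/S on L2; bus BusRd; mem=50
  op13 P3: store L0 := 31 → I/I/I/M on L0; bus (none); mem=20
  op14 P2: store L5 := 2 → I/I/M/I on L5; bus BusRdX; mem=30
  op15 P3: load  L3 → S/I/I/S on L3; bus BusRd Flush; mem=76
  op16 P1: store L0 := 93 → I/M/I/I on L0; bus BusRdX Flush; mem=31
  op17 P0: store L4 := 83 → M/I/I/I on L4; bus (none); mem=75
  op18 P2: load  L7 → I/I/S/I on L7; bus BusRd; mem=30
  op19 P3: load  L6 → I/I/I/S on L6; bus BusRd; mem=40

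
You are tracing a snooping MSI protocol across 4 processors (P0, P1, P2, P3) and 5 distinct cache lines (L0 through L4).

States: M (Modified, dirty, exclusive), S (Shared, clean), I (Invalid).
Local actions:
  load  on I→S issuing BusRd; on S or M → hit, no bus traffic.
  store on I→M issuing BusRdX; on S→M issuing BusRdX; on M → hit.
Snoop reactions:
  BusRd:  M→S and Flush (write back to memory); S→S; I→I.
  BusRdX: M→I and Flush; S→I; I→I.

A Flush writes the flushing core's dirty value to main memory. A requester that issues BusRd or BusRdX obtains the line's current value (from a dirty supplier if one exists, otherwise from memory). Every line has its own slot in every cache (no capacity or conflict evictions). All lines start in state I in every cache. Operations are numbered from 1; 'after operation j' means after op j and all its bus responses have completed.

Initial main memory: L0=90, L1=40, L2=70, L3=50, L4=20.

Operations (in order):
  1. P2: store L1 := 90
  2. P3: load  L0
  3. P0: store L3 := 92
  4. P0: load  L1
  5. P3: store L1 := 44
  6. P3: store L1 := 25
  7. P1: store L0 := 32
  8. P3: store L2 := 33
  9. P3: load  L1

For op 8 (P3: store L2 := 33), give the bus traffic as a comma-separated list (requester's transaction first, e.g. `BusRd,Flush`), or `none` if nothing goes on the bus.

  op1 P2: store L1 := 90 → I/I/M/I on L1; bus BusRdX; mem=40
  op2 P3: load  L0 → I/I/I/S on L0; bus BusRd; mem=90
  op3 P0: store L3 := 92 → M/I/I/I on L3; bus BusRdX; mem=50
  op4 P0: load  L1 → S/I/S/I on L1; bus BusRd Flush; mem=90
  op5 P3: store L1 := 44 → I/I/I/M on L1; bus BusRdX; mem=90
  op6 P3: store L1 := 25 → I/I/I/M on L1; bus (none); mem=90
  op7 P1: store L0 := 32 → I/M/I/I on L0; bus BusRdX; mem=90
  op8 P3: store L2 := 33 → I/I/I/M on L2; bus BusRdX; mem=70
  op9 P3: load  L1 → I/I/I/M on L1; bus (none); mem=90

bus = BusRdX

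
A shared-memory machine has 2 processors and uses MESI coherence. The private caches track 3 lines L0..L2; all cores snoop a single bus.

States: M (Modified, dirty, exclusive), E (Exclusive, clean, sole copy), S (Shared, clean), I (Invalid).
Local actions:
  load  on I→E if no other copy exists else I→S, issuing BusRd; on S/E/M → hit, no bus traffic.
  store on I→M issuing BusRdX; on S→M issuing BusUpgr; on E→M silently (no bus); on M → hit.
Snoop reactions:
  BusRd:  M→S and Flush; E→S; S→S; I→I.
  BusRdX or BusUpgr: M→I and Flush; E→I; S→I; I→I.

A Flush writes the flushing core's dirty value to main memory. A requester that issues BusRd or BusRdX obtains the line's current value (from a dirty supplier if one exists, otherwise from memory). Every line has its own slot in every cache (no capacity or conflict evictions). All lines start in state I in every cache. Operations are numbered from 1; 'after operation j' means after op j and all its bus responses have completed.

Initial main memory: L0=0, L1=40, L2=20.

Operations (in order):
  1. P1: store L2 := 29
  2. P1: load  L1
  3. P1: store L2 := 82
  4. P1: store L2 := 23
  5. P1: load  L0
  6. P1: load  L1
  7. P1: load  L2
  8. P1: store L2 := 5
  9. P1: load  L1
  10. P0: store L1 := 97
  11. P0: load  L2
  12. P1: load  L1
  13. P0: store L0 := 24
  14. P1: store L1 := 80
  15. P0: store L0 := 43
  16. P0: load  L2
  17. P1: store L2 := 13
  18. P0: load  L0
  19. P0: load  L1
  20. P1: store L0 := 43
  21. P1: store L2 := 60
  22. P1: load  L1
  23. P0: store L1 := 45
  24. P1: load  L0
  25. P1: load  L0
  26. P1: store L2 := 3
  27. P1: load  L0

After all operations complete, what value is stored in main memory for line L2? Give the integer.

memory[L2] = 5

step 1: P1: store L2 := 29  ⟶  IM  (L2)  txn=BusRdX  M[L2]=20
step 2: P1: load  L1  ⟶  IE  (L1)  txn=BusRd  M[L1]=40
step 3: P1: store L2 := 82  ⟶  IM  (L2)  txn=∅  M[L2]=20
step 4: P1: store L2 := 23  ⟶  IM  (L2)  txn=∅  M[L2]=20
step 5: P1: load  L0  ⟶  IE  (L0)  txn=BusRd  M[L0]=0
step 6: P1: load  L1  ⟶  IE  (L1)  txn=∅  M[L1]=40
step 7: P1: load  L2  ⟶  IM  (L2)  txn=∅  M[L2]=20
step 8: P1: store L2 := 5  ⟶  IM  (L2)  txn=∅  M[L2]=20
step 9: P1: load  L1  ⟶  IE  (L1)  txn=∅  M[L1]=40
step 10: P0: store L1 := 97  ⟶  MI  (L1)  txn=BusRdX  M[L1]=40
step 11: P0: load  L2  ⟶  SS  (L2)  txn=BusRd+Flush  M[L2]=5
step 12: P1: load  L1  ⟶  SS  (L1)  txn=BusRd+Flush  M[L1]=97
step 13: P0: store L0 := 24  ⟶  MI  (L0)  txn=BusRdX  M[L0]=0
step 14: P1: store L1 := 80  ⟶  IM  (L1)  txn=BusUpgr  M[L1]=97
step 15: P0: store L0 := 43  ⟶  MI  (L0)  txn=∅  M[L0]=0
step 16: P0: load  L2  ⟶  SS  (L2)  txn=∅  M[L2]=5
step 17: P1: store L2 := 13  ⟶  IM  (L2)  txn=BusUpgr  M[L2]=5
step 18: P0: load  L0  ⟶  MI  (L0)  txn=∅  M[L0]=0
step 19: P0: load  L1  ⟶  SS  (L1)  txn=BusRd+Flush  M[L1]=80
step 20: P1: store L0 := 43  ⟶  IM  (L0)  txn=BusRdX+Flush  M[L0]=43
step 21: P1: store L2 := 60  ⟶  IM  (L2)  txn=∅  M[L2]=5
step 22: P1: load  L1  ⟶  SS  (L1)  txn=∅  M[L1]=80
step 23: P0: store L1 := 45  ⟶  MI  (L1)  txn=BusUpgr  M[L1]=80
step 24: P1: load  L0  ⟶  IM  (L0)  txn=∅  M[L0]=43
step 25: P1: load  L0  ⟶  IM  (L0)  txn=∅  M[L0]=43
step 26: P1: store L2 := 3  ⟶  IM  (L2)  txn=∅  M[L2]=5
step 27: P1: load  L0  ⟶  IM  (L0)  txn=∅  M[L0]=43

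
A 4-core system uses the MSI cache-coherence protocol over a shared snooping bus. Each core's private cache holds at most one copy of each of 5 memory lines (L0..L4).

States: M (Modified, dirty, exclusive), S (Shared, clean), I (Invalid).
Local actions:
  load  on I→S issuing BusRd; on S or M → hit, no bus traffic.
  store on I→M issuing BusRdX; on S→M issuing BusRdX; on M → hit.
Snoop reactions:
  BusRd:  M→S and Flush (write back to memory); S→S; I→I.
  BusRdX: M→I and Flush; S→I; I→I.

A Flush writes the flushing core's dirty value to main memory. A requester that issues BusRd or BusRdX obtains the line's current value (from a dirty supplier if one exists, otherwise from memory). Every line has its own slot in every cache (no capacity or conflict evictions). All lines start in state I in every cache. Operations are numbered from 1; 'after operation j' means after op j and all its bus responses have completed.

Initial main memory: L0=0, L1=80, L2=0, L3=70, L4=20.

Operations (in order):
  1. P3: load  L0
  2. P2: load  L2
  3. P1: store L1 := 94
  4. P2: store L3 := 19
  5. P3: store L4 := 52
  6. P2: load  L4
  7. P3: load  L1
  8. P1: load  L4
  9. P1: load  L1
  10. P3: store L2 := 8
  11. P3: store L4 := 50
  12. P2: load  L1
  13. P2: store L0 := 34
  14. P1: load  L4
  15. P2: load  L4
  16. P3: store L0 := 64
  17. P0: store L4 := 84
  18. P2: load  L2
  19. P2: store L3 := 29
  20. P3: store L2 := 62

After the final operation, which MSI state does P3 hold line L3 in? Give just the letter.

state = I

step 1: P3: load  L0  ⟶  IIIS  (L0)  txn=BusRd  M[L0]=0
step 2: P2: load  L2  ⟶  IISI  (L2)  txn=BusRd  M[L2]=0
step 3: P1: store L1 := 94  ⟶  IMII  (L1)  txn=BusRdX  M[L1]=80
step 4: P2: store L3 := 19  ⟶  IIMI  (L3)  txn=BusRdX  M[L3]=70
step 5: P3: store L4 := 52  ⟶  IIIM  (L4)  txn=BusRdX  M[L4]=20
step 6: P2: load  L4  ⟶  IISS  (L4)  txn=BusRd+Flush  M[L4]=52
step 7: P3: load  L1  ⟶  ISIS  (L1)  txn=BusRd+Flush  M[L1]=94
step 8: P1: load  L4  ⟶  ISSS  (L4)  txn=BusRd  M[L4]=52
step 9: P1: load  L1  ⟶  ISIS  (L1)  txn=∅  M[L1]=94
step 10: P3: store L2 := 8  ⟶  IIIM  (L2)  txn=BusRdX  M[L2]=0
step 11: P3: store L4 := 50  ⟶  IIIM  (L4)  txn=BusRdX  M[L4]=52
step 12: P2: load  L1  ⟶  ISSS  (L1)  txn=BusRd  M[L1]=94
step 13: P2: store L0 := 34  ⟶  IIMI  (L0)  txn=BusRdX  M[L0]=0
step 14: P1: load  L4  ⟶  ISIS  (L4)  txn=BusRd+Flush  M[L4]=50
step 15: P2: load  L4  ⟶  ISSS  (L4)  txn=BusRd  M[L4]=50
step 16: P3: store L0 := 64  ⟶  IIIM  (L0)  txn=BusRdX+Flush  M[L0]=34
step 17: P0: store L4 := 84  ⟶  MIII  (L4)  txn=BusRdX  M[L4]=50
step 18: P2: load  L2  ⟶  IISS  (L2)  txn=BusRd+Flush  M[L2]=8
step 19: P2: store L3 := 29  ⟶  IIMI  (L3)  txn=∅  M[L3]=70
step 20: P3: store L2 := 62  ⟶  IIIM  (L2)  txn=BusRdX  M[L2]=8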